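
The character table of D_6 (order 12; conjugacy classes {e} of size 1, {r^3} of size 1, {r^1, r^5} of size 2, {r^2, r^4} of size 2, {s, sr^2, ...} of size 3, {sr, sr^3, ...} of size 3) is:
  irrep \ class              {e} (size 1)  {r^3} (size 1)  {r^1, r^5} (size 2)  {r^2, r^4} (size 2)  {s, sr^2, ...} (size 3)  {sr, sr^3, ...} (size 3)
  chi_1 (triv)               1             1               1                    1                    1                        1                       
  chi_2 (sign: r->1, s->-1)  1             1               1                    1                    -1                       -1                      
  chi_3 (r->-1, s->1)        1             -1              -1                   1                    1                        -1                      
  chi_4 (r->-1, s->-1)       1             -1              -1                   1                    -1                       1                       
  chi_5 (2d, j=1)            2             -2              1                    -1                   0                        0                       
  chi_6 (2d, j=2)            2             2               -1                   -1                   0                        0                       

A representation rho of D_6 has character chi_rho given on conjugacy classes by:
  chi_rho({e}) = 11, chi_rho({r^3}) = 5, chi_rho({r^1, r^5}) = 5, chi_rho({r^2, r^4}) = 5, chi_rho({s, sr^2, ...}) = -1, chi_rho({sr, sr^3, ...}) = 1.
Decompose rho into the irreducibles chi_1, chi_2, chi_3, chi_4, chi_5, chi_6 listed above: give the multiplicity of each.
Multiplicities: chi_1: 3, chi_2: 3, chi_3: 0, chi_4: 1, chi_5: 1, chi_6: 1.

Explanation: Use <chi_rho, chi> = (1/|G|) sum_C |C| * chi_rho(C) * conj(chi(C)) with |G| = 12 for each irreducible chi in the table:
  <chi_rho, chi_1> = (1/12)[1*(11)*conj(1) + 1*(5)*conj(1) + 2*(5)*conj(1) + 2*(5)*conj(1) + 3*(-1)*conj(1) + 3*(1)*conj(1)]
      = (1/12)[(11) + (5) + (10) + (10) + (-3) + (3)] = 36/12 = 3
  <chi_rho, chi_2> = (1/12)[1*(11)*conj(1) + 1*(5)*conj(1) + 2*(5)*conj(1) + 2*(5)*conj(1) + 3*(-1)*conj(-1) + 3*(1)*conj(-1)]
      = (1/12)[(11) + (5) + (10) + (10) + (3) + (-3)] = 36/12 = 3
  <chi_rho, chi_3> = (1/12)[1*(11)*conj(1) + 1*(5)*conj(-1) + 2*(5)*conj(-1) + 2*(5)*conj(1) + 3*(-1)*conj(1) + 3*(1)*conj(-1)]
      = (1/12)[(11) + (-5) + (-10) + (10) + (-3) + (-3)] = 0/12 = 0
  <chi_rho, chi_4> = (1/12)[1*(11)*conj(1) + 1*(5)*conj(-1) + 2*(5)*conj(-1) + 2*(5)*conj(1) + 3*(-1)*conj(-1) + 3*(1)*conj(1)]
      = (1/12)[(11) + (-5) + (-10) + (10) + (3) + (3)] = 12/12 = 1
  <chi_rho, chi_5> = (1/12)[1*(11)*conj(2) + 1*(5)*conj(-2) + 2*(5)*conj(1) + 2*(5)*conj(-1) + 3*(-1)*conj(0) + 3*(1)*conj(0)]
      = (1/12)[(22) + (-10) + (10) + (-10) + (0) + (0)] = 12/12 = 1
  <chi_rho, chi_6> = (1/12)[1*(11)*conj(2) + 1*(5)*conj(2) + 2*(5)*conj(-1) + 2*(5)*conj(-1) + 3*(-1)*conj(0) + 3*(1)*conj(0)]
      = (1/12)[(22) + (10) + (-10) + (-10) + (0) + (0)] = 12/12 = 1
Dimension check: dim(rho) = sum (mult * dim) = 3*1 + 3*1 + 0*1 + 1*1 + 1*2 + 1*2 = 11 = chi_rho(e) = 11.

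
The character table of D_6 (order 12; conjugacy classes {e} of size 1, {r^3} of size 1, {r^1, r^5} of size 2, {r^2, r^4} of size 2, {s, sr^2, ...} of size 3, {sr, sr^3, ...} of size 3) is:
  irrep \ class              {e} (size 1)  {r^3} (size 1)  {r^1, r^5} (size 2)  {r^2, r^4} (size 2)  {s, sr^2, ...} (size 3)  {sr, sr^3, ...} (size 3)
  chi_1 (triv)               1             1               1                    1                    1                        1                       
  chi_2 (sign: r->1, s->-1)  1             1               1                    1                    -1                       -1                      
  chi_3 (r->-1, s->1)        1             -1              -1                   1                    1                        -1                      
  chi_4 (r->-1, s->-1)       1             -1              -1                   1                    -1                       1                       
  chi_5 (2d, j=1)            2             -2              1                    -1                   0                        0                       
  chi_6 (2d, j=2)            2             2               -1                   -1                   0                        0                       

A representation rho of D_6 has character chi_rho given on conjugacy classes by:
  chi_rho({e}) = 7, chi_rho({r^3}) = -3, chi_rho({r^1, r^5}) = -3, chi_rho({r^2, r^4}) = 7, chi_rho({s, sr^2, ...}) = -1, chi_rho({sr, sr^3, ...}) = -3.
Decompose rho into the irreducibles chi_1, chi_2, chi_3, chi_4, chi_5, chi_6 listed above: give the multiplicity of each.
Multiplicities: chi_1: 0, chi_2: 2, chi_3: 3, chi_4: 2, chi_5: 0, chi_6: 0.

Argument: Use <chi_rho, chi> = (1/|G|) sum_C |C| * chi_rho(C) * conj(chi(C)) with |G| = 12 for each irreducible chi in the table:
  <chi_rho, chi_1> = (1/12)[1*(7)*conj(1) + 1*(-3)*conj(1) + 2*(-3)*conj(1) + 2*(7)*conj(1) + 3*(-1)*conj(1) + 3*(-3)*conj(1)]
      = (1/12)[(7) + (-3) + (-6) + (14) + (-3) + (-9)] = 0/12 = 0
  <chi_rho, chi_2> = (1/12)[1*(7)*conj(1) + 1*(-3)*conj(1) + 2*(-3)*conj(1) + 2*(7)*conj(1) + 3*(-1)*conj(-1) + 3*(-3)*conj(-1)]
      = (1/12)[(7) + (-3) + (-6) + (14) + (3) + (9)] = 24/12 = 2
  <chi_rho, chi_3> = (1/12)[1*(7)*conj(1) + 1*(-3)*conj(-1) + 2*(-3)*conj(-1) + 2*(7)*conj(1) + 3*(-1)*conj(1) + 3*(-3)*conj(-1)]
      = (1/12)[(7) + (3) + (6) + (14) + (-3) + (9)] = 36/12 = 3
  <chi_rho, chi_4> = (1/12)[1*(7)*conj(1) + 1*(-3)*conj(-1) + 2*(-3)*conj(-1) + 2*(7)*conj(1) + 3*(-1)*conj(-1) + 3*(-3)*conj(1)]
      = (1/12)[(7) + (3) + (6) + (14) + (3) + (-9)] = 24/12 = 2
  <chi_rho, chi_5> = (1/12)[1*(7)*conj(2) + 1*(-3)*conj(-2) + 2*(-3)*conj(1) + 2*(7)*conj(-1) + 3*(-1)*conj(0) + 3*(-3)*conj(0)]
      = (1/12)[(14) + (6) + (-6) + (-14) + (0) + (0)] = 0/12 = 0
  <chi_rho, chi_6> = (1/12)[1*(7)*conj(2) + 1*(-3)*conj(2) + 2*(-3)*conj(-1) + 2*(7)*conj(-1) + 3*(-1)*conj(0) + 3*(-3)*conj(0)]
      = (1/12)[(14) + (-6) + (6) + (-14) + (0) + (0)] = 0/12 = 0
Dimension check: dim(rho) = sum (mult * dim) = 0*1 + 2*1 + 3*1 + 2*1 + 0*2 + 0*2 = 7 = chi_rho(e) = 7.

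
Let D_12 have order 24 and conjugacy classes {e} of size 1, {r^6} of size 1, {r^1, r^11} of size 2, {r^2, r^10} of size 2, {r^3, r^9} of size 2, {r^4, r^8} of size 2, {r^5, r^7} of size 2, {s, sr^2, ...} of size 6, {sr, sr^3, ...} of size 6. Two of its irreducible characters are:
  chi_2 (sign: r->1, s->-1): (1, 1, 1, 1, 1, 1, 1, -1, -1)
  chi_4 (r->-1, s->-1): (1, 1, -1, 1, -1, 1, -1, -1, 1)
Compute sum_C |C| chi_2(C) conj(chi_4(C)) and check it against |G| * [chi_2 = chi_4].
Sum = 0; so <chi_2, chi_4> = 0 (distinct irreducibles are orthogonal).

Argument: Compute term by term over conjugacy classes (|C| * chi_2(C) * conj(chi_4(C))):
  1*(1)*conj(1) + 1*(1)*conj(1) + 2*(1)*conj(-1) + 2*(1)*conj(1) + 2*(1)*conj(-1) + 2*(1)*conj(1) + 2*(1)*conj(-1) + 6*(-1)*conj(-1) + 6*(-1)*conj(1)
  = (1) + (1) + (-2) + (2) + (-2) + (2) + (-2) + (6) + (-6)
  = 0.
Dividing by |G| = 24 gives 0/24 = 0, matching the row-orthogonality relation <chi_2, chi_4> = [chi_2 = chi_4].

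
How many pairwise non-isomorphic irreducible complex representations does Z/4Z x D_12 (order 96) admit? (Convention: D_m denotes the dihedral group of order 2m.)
36

Solution. The number of irreducible complex representations of a finite group equals its number of conjugacy classes. For a direct product, #classes(G x H) = #classes(G) * #classes(H). Z/4Z has 4 classes (abelian), D_12 has 9 classes, so 4 * 9 = 36, so Z/4Z x D_12 (order 96) has exactly 36 irreducible complex representations.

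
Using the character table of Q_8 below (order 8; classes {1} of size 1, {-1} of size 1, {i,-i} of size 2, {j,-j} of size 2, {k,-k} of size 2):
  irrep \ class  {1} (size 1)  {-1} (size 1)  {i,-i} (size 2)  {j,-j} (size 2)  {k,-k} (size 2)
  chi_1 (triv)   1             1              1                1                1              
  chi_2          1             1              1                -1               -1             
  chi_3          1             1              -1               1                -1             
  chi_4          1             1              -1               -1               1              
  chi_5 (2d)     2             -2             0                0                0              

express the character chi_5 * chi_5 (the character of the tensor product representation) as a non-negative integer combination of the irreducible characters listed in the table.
chi_5 tensor chi_5 = chi_1 + chi_2 + chi_3 + chi_4 (all other irreducibles have multiplicity 0).

Argument: The character of a tensor product is the pointwise product (chi_5 * chi_5)(C) = chi_5(C) * chi_5(C):
  {1}: (2)*(2), {-1}: (-2)*(-2), {i,-i}: (0)*(0), {j,-j}: (0)*(0), {k,-k}: (0)*(0)
so (chi_5 * chi_5) takes values
  {1} -> 4, {-1} -> 4, {i,-i} -> 0, {j,-j} -> 0, {k,-k} -> 0.
Now take the inner product of this character with each irreducible chi from the table, <chi_5*chi_5, chi> = (1/8) sum_C |C| (chi_5*chi_5)(C) conj(chi(C)):
  <chi_5*chi_5, chi_1> = (1/8)[1*(4)*conj(1) + 1*(4)*conj(1) + 2*(0)*conj(1) + 2*(0)*conj(1) + 2*(0)*conj(1)]
      = (1/8)[(4) + (4) + (0) + (0) + (0)] = 8/8 = 1
  <chi_5*chi_5, chi_2> = (1/8)[1*(4)*conj(1) + 1*(4)*conj(1) + 2*(0)*conj(1) + 2*(0)*conj(-1) + 2*(0)*conj(-1)]
      = (1/8)[(4) + (4) + (0) + (0) + (0)] = 8/8 = 1
  <chi_5*chi_5, chi_3> = (1/8)[1*(4)*conj(1) + 1*(4)*conj(1) + 2*(0)*conj(-1) + 2*(0)*conj(1) + 2*(0)*conj(-1)]
      = (1/8)[(4) + (4) + (0) + (0) + (0)] = 8/8 = 1
  <chi_5*chi_5, chi_4> = (1/8)[1*(4)*conj(1) + 1*(4)*conj(1) + 2*(0)*conj(-1) + 2*(0)*conj(-1) + 2*(0)*conj(1)]
      = (1/8)[(4) + (4) + (0) + (0) + (0)] = 8/8 = 1
  <chi_5*chi_5, chi_5> = (1/8)[1*(4)*conj(2) + 1*(4)*conj(-2) + 2*(0)*conj(0) + 2*(0)*conj(0) + 2*(0)*conj(0)]
      = (1/8)[(8) + (-8) + (0) + (0) + (0)] = 0/8 = 0
Hence the multiplicities are chi_1: 1, chi_2: 1, chi_3: 1, chi_4: 1. Dimension check: dim(chi_5)*dim(chi_5) = 2*2 = 4 and sum (mult * dim) = 1*1 + 1*1 + 1*1 + 1*1 = 4.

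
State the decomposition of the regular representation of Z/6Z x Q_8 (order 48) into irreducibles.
Each irreducible V_i of dimension d_i appears with multiplicity d_i, i.e. rho_reg = (direct sum over all irreducibles V_i) d_i V_i. The irreducible dimensions for Z/6Z x Q_8 are 1, 1, 1, 1, 1, 1, 1, 1, 1, 1, 1, 1, 1, 1, 1, 1, 1, 1, 1, 1, 1, 1, 1, 1, 2, 2, 2, 2, 2, 2: 24 irreducibles of dimension 1, each with multiplicity 1; 6 irreducibles of dimension 2, each with multiplicity 2. Total dimension 24*1*1 + 6*2*2 = 48 = |G|.

Solution. General theorem: in the regular representation of a finite group G, each irreducible appears with multiplicity equal to its dimension. Check: dim(rho_reg) = sum d_i^2 = 1 + 1 + 1 + 1 + 1 + 1 + 1 + 1 + 1 + 1 + 1 + 1 + 1 + 1 + 1 + 1 + 1 + 1 + 1 + 1 + 1 + 1 + 1 + 1 + 4 + 4 + 4 + 4 + 4 + 4 = 48 = |G|.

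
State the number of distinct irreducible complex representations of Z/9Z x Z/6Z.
54

Derivation: The number of irreducible complex representations of a finite group equals its number of conjugacy classes. Z/9Z x Z/6Z is abelian of order 54, so every element is its own conjugacy class: 54 classes, so Z/9Z x Z/6Z (order 54) has exactly 54 irreducible complex representations.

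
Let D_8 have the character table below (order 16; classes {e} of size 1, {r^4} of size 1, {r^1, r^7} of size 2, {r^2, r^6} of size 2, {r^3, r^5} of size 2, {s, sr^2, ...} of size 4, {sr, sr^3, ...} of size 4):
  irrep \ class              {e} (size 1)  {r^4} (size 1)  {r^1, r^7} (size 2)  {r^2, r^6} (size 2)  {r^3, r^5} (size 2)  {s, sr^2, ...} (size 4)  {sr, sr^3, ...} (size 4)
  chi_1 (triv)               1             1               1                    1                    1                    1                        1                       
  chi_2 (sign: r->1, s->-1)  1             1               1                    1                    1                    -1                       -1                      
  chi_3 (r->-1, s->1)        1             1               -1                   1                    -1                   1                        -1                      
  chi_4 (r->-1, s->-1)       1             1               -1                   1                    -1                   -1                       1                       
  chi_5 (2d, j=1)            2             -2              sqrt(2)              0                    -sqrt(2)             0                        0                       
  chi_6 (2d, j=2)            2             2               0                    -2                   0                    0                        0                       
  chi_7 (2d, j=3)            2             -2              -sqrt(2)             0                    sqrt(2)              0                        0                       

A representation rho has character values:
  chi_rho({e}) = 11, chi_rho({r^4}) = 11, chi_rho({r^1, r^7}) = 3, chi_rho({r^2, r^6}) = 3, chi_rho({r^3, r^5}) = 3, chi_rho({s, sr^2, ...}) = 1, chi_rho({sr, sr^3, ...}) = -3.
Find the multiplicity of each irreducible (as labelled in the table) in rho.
Multiplicities: chi_1: 2, chi_2: 3, chi_3: 2, chi_4: 0, chi_5: 0, chi_6: 2, chi_7: 0.

Proof sketch: Use <chi_rho, chi> = (1/|G|) sum_C |C| * chi_rho(C) * conj(chi(C)) with |G| = 16 for each irreducible chi in the table:
  <chi_rho, chi_1> = (1/16)[1*(11)*conj(1) + 1*(11)*conj(1) + 2*(3)*conj(1) + 2*(3)*conj(1) + 2*(3)*conj(1) + 4*(1)*conj(1) + 4*(-3)*conj(1)]
      = (1/16)[(11) + (11) + (6) + (6) + (6) + (4) + (-12)] = 32/16 = 2
  <chi_rho, chi_2> = (1/16)[1*(11)*conj(1) + 1*(11)*conj(1) + 2*(3)*conj(1) + 2*(3)*conj(1) + 2*(3)*conj(1) + 4*(1)*conj(-1) + 4*(-3)*conj(-1)]
      = (1/16)[(11) + (11) + (6) + (6) + (6) + (-4) + (12)] = 48/16 = 3
  <chi_rho, chi_3> = (1/16)[1*(11)*conj(1) + 1*(11)*conj(1) + 2*(3)*conj(-1) + 2*(3)*conj(1) + 2*(3)*conj(-1) + 4*(1)*conj(1) + 4*(-3)*conj(-1)]
      = (1/16)[(11) + (11) + (-6) + (6) + (-6) + (4) + (12)] = 32/16 = 2
  <chi_rho, chi_4> = (1/16)[1*(11)*conj(1) + 1*(11)*conj(1) + 2*(3)*conj(-1) + 2*(3)*conj(1) + 2*(3)*conj(-1) + 4*(1)*conj(-1) + 4*(-3)*conj(1)]
      = (1/16)[(11) + (11) + (-6) + (6) + (-6) + (-4) + (-12)] = 0/16 = 0
  <chi_rho, chi_5> = (1/16)[1*(11)*conj(2) + 1*(11)*conj(-2) + 2*(3)*conj(sqrt(2)) + 2*(3)*conj(0) + 2*(3)*conj(-sqrt(2)) + 4*(1)*conj(0) + 4*(-3)*conj(0)]
      = (1/16)[(22) + (-22) + (6*sqrt(2)) + (0) + (-6*sqrt(2)) + (0) + (0)] = 0/16 = 0
  <chi_rho, chi_6> = (1/16)[1*(11)*conj(2) + 1*(11)*conj(2) + 2*(3)*conj(0) + 2*(3)*conj(-2) + 2*(3)*conj(0) + 4*(1)*conj(0) + 4*(-3)*conj(0)]
      = (1/16)[(22) + (22) + (0) + (-12) + (0) + (0) + (0)] = 32/16 = 2
  <chi_rho, chi_7> = (1/16)[1*(11)*conj(2) + 1*(11)*conj(-2) + 2*(3)*conj(-sqrt(2)) + 2*(3)*conj(0) + 2*(3)*conj(sqrt(2)) + 4*(1)*conj(0) + 4*(-3)*conj(0)]
      = (1/16)[(22) + (-22) + (-6*sqrt(2)) + (0) + (6*sqrt(2)) + (0) + (0)] = 0/16 = 0
Dimension check: dim(rho) = sum (mult * dim) = 2*1 + 3*1 + 2*1 + 0*1 + 0*2 + 2*2 + 0*2 = 11 = chi_rho(e) = 11.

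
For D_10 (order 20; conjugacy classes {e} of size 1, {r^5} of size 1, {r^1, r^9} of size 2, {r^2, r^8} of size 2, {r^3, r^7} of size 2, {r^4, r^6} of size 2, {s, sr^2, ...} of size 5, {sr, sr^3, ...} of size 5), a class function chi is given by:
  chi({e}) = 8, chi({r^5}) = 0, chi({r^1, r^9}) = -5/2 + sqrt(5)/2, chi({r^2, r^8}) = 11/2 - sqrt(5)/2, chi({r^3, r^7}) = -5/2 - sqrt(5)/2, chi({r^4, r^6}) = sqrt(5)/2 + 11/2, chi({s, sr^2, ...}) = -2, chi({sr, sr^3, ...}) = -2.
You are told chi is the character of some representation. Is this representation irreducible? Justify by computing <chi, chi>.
Not irreducible (reducible): <chi, chi> = 13 > 1.

Explanation: <chi, chi> = (1/|G|) sum_C |C| * |chi(C)|^2 = (1/20)[1*|8|^2 + 1*|0|^2 + 2*|-5/2 + sqrt(5)/2|^2 + 2*|11/2 - sqrt(5)/2|^2 + 2*|-5/2 - sqrt(5)/2|^2 + 2*|sqrt(5)/2 + 11/2|^2 + 5*|-2|^2 + 5*|-2|^2]
  = (1/20)[(64) + (0) + (15 - 5*sqrt(5)) + (63 - 11*sqrt(5)) + (5*sqrt(5) + 15) + (11*sqrt(5) + 63) + (20) + (20)] = 260/20 = 13.
A character is irreducible iff <chi, chi> = 1, so this representation is reducible.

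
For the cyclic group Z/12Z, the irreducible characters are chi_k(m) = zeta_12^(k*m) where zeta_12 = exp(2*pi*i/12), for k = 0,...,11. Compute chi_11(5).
chi_11(5) = zeta_12^55 = exp(-5*I*pi/6)

Solution. chi_11(5) = zeta_12^(11*5) = zeta_12^55. Since zeta_12^12 = 1, this equals zeta_12^7 = exp(2*pi*i*7/12) = exp(-5*I*pi/6).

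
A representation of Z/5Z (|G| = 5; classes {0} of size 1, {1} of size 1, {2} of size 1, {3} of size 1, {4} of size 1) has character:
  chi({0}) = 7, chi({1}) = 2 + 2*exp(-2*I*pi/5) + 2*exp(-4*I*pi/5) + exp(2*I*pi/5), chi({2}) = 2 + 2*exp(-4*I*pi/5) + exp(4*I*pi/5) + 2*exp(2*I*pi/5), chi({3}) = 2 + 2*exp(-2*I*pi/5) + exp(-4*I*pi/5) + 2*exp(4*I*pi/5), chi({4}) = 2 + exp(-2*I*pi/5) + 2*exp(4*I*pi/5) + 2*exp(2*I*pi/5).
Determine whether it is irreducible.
Not irreducible (reducible): <chi, chi> = 13 > 1.

Details: <chi, chi> = (1/|G|) sum_C |C| * |chi(C)|^2 = (1/5)[1*|7|^2 + 1*|2 + 2*exp(-2*I*pi/5) + 2*exp(-4*I*pi/5) + exp(2*I*pi/5)|^2 + 1*|2 + 2*exp(-4*I*pi/5) + exp(4*I*pi/5) + 2*exp(2*I*pi/5)|^2 + 1*|2 + 2*exp(-2*I*pi/5) + exp(-4*I*pi/5) + 2*exp(4*I*pi/5)|^2 + 1*|2 + exp(-2*I*pi/5) + 2*exp(4*I*pi/5) + 2*exp(2*I*pi/5)|^2]
  = (1/5)[(49) + (13 + 10*exp(-2*I*pi/5) + 8*exp(-4*I*pi/5) + 8*exp(4*I*pi/5) + 10*exp(2*I*pi/5)) + (13 + 8*exp(-2*I*pi/5) + 10*exp(-4*I*pi/5) + 10*exp(4*I*pi/5) + 8*exp(2*I*pi/5)) + (13 + 8*exp(-2*I*pi/5) + 10*exp(-4*I*pi/5) + 10*exp(4*I*pi/5) + 8*exp(2*I*pi/5)) + (13 + 10*exp(-2*I*pi/5) + 8*exp(-4*I*pi/5) + 8*exp(4*I*pi/5) + 10*exp(2*I*pi/5))] = 65/5 = 13.
(Exp terms are combined using exp(i*s)*conj(exp(i*t)) = exp(i*(s-t)), and sums of them are collapsed using the identity that for every m > 1 the m distinct m-th roots of unity sum to 0, e.g. 1 + exp(2*I*pi/3) + exp(-2*I*pi/3) = 0.)
A character is irreducible iff <chi, chi> = 1, so this representation is reducible.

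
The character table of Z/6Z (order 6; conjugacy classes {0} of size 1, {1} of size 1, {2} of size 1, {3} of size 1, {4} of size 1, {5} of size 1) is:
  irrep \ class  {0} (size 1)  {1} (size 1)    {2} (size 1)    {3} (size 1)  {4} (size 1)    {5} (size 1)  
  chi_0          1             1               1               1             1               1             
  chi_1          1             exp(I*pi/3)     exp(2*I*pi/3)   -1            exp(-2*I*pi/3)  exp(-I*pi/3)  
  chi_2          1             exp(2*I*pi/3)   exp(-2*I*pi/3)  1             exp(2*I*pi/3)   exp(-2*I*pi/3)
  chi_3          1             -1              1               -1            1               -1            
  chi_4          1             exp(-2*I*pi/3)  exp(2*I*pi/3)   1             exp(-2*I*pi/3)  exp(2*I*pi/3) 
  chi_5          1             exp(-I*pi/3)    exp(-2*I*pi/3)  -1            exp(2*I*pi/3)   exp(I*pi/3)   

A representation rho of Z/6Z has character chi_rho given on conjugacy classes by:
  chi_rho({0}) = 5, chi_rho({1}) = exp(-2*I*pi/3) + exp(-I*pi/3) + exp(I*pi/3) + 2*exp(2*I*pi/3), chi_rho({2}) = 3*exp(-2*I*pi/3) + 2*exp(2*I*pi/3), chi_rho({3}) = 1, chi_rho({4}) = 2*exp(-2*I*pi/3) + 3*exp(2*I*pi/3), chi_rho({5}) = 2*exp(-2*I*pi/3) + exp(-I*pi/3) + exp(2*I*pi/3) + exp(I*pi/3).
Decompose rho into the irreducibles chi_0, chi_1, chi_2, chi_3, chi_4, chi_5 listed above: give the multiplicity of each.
Multiplicities: chi_0: 0, chi_1: 1, chi_2: 2, chi_3: 0, chi_4: 1, chi_5: 1.

Reasoning: Use <chi_rho, chi> = (1/|G|) sum_C |C| * chi_rho(C) * conj(chi(C)) with |G| = 6 for each irreducible chi in the table:
  <chi_rho, chi_0> = (1/6)[1*(5)*conj(1) + 1*(exp(-2*I*pi/3) + exp(-I*pi/3) + exp(I*pi/3) + 2*exp(2*I*pi/3))*conj(1) + 1*(3*exp(-2*I*pi/3) + 2*exp(2*I*pi/3))*conj(1) + 1*(1)*conj(1) + 1*(2*exp(-2*I*pi/3) + 3*exp(2*I*pi/3))*conj(1) + 1*(2*exp(-2*I*pi/3) + exp(-I*pi/3) + exp(2*I*pi/3) + exp(I*pi/3))*conj(1)]
      = (1/6)[(5) + (exp(-2*I*pi/3) + exp(-I*pi/3) + exp(I*pi/3) + 2*exp(2*I*pi/3)) + (3*exp(-2*I*pi/3) + 2*exp(2*I*pi/3)) + (1) + (2*exp(-2*I*pi/3) + 3*exp(2*I*pi/3)) + (2*exp(-2*I*pi/3) + exp(-I*pi/3) + exp(2*I*pi/3) + exp(I*pi/3))] = 0/6 = 0
  <chi_rho, chi_1> = (1/6)[1*(5)*conj(1) + 1*(exp(-2*I*pi/3) + exp(-I*pi/3) + exp(I*pi/3) + 2*exp(2*I*pi/3))*conj(exp(I*pi/3)) + 1*(3*exp(-2*I*pi/3) + 2*exp(2*I*pi/3))*conj(exp(2*I*pi/3)) + 1*(1)*conj(-1) + 1*(2*exp(-2*I*pi/3) + 3*exp(2*I*pi/3))*conj(exp(-2*I*pi/3)) + 1*(2*exp(-2*I*pi/3) + exp(-I*pi/3) + exp(2*I*pi/3) + exp(I*pi/3))*conj(exp(-I*pi/3))]
      = (1/6)[(5) + (exp(-2*I*pi/3) + 2*exp(I*pi/3)) + (2 + 3*exp(2*I*pi/3)) + (-1) + (2 + 3*exp(-2*I*pi/3)) + (2*exp(-I*pi/3) + exp(2*I*pi/3))] = 6/6 = 1
  <chi_rho, chi_2> = (1/6)[1*(5)*conj(1) + 1*(exp(-2*I*pi/3) + exp(-I*pi/3) + exp(I*pi/3) + 2*exp(2*I*pi/3))*conj(exp(2*I*pi/3)) + 1*(3*exp(-2*I*pi/3) + 2*exp(2*I*pi/3))*conj(exp(-2*I*pi/3)) + 1*(1)*conj(1) + 1*(2*exp(-2*I*pi/3) + 3*exp(2*I*pi/3))*conj(exp(2*I*pi/3)) + 1*(2*exp(-2*I*pi/3) + exp(-I*pi/3) + exp(2*I*pi/3) + exp(I*pi/3))*conj(exp(-2*I*pi/3))]
      = (1/6)[(5) + (1) + (3 + 2*exp(-2*I*pi/3)) + (1) + (3 + 2*exp(2*I*pi/3)) + (1)] = 12/6 = 2
  <chi_rho, chi_3> = (1/6)[1*(5)*conj(1) + 1*(exp(-2*I*pi/3) + exp(-I*pi/3) + exp(I*pi/3) + 2*exp(2*I*pi/3))*conj(-1) + 1*(3*exp(-2*I*pi/3) + 2*exp(2*I*pi/3))*conj(1) + 1*(1)*conj(-1) + 1*(2*exp(-2*I*pi/3) + 3*exp(2*I*pi/3))*conj(1) + 1*(2*exp(-2*I*pi/3) + exp(-I*pi/3) + exp(2*I*pi/3) + exp(I*pi/3))*conj(-1)]
      = (1/6)[(5) + (-2*exp(2*I*pi/3) - exp(I*pi/3) - exp(-I*pi/3) - exp(-2*I*pi/3)) + (3*exp(-2*I*pi/3) + 2*exp(2*I*pi/3)) + (-1) + (2*exp(-2*I*pi/3) + 3*exp(2*I*pi/3)) + (-exp(I*pi/3) - exp(2*I*pi/3) - exp(-I*pi/3) - 2*exp(-2*I*pi/3))] = 0/6 = 0
  <chi_rho, chi_4> = (1/6)[1*(5)*conj(1) + 1*(exp(-2*I*pi/3) + exp(-I*pi/3) + exp(I*pi/3) + 2*exp(2*I*pi/3))*conj(exp(-2*I*pi/3)) + 1*(3*exp(-2*I*pi/3) + 2*exp(2*I*pi/3))*conj(exp(2*I*pi/3)) + 1*(1)*conj(1) + 1*(2*exp(-2*I*pi/3) + 3*exp(2*I*pi/3))*conj(exp(-2*I*pi/3)) + 1*(2*exp(-2*I*pi/3) + exp(-I*pi/3) + exp(2*I*pi/3) + exp(I*pi/3))*conj(exp(2*I*pi/3))]
      = (1/6)[(5) + (2*exp(-2*I*pi/3) + exp(I*pi/3)) + (2 + 3*exp(2*I*pi/3)) + (1) + (2 + 3*exp(-2*I*pi/3)) + (exp(-I*pi/3) + 2*exp(2*I*pi/3))] = 6/6 = 1
  <chi_rho, chi_5> = (1/6)[1*(5)*conj(1) + 1*(exp(-2*I*pi/3) + exp(-I*pi/3) + exp(I*pi/3) + 2*exp(2*I*pi/3))*conj(exp(-I*pi/3)) + 1*(3*exp(-2*I*pi/3) + 2*exp(2*I*pi/3))*conj(exp(-2*I*pi/3)) + 1*(1)*conj(-1) + 1*(2*exp(-2*I*pi/3) + 3*exp(2*I*pi/3))*conj(exp(2*I*pi/3)) + 1*(2*exp(-2*I*pi/3) + exp(-I*pi/3) + exp(2*I*pi/3) + exp(I*pi/3))*conj(exp(I*pi/3))]
      = (1/6)[(5) + (-1) + (3 + 2*exp(-2*I*pi/3)) + (-1) + (3 + 2*exp(2*I*pi/3)) + (-1)] = 6/6 = 1
(Exp terms are combined using exp(i*s)*conj(exp(i*t)) = exp(i*(s-t)), and sums of them are collapsed using the identity that for every m > 1 the m distinct m-th roots of unity sum to 0, e.g. 1 + exp(2*I*pi/3) + exp(-2*I*pi/3) = 0.)
Dimension check: dim(rho) = sum (mult * dim) = 0*1 + 1*1 + 2*1 + 0*1 + 1*1 + 1*1 = 5 = chi_rho(e) = 5.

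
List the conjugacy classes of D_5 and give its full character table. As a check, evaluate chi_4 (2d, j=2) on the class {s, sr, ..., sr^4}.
Conjugacy classes: {e} of size 1, {r^1, r^4} of size 2, {r^2, r^3} of size 2, {s, sr, ..., sr^4} of size 5.
Character table:
  irrep \ class              {e} (size 1)  {r^1, r^4} (size 2)  {r^2, r^3} (size 2)  {s, sr, ..., sr^4} (size 5)
  chi_1 (triv)               1             1                    1                    1                          
  chi_2 (sign: r->1, s->-1)  1             1                    1                    -1                         
  chi_3 (2d, j=1)            2             -1/2 + sqrt(5)/2     -sqrt(5)/2 - 1/2     0                          
  chi_4 (2d, j=2)            2             -sqrt(5)/2 - 1/2     -1/2 + sqrt(5)/2     0                          

Spot check: chi_4 (2d, j=2) on {s, sr, ..., sr^4} = 0.

Justification: D_5 has order 2*5 = 10 with 4 conjugacy classes, hence 4 irreducibles. Sum of squared dims 1 + 1 + 4 + 4 = 10 = |G|. Linear characters come from the abelianisation; the 2-dimensional irreps have character r^k -> 2*cos(2*pi*j*k/5), reflections -> 0.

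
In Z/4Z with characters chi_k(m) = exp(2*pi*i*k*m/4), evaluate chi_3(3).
chi_3(3) = zeta_4^9 = I

Argument: chi_3(3) = zeta_4^(3*3) = zeta_4^9. Since zeta_4^4 = 1, this equals zeta_4^1 = exp(2*pi*i*1/4) = I.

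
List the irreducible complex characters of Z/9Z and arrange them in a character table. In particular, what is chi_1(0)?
Character table of Z/9Z (irreps indexed chi_0,...,chi_8 with chi_k(m) = zeta_9^(k*m), zeta_9 = exp(2*pi*i/9)):
  irrep \ class  {0} (size 1)  {1} (size 1)    {2} (size 1)    {3} (size 1)    {4} (size 1)    {5} (size 1)    {6} (size 1)    {7} (size 1)    {8} (size 1)  
  chi_0          1             1               1               1               1               1               1               1               1             
  chi_1          1             exp(2*I*pi/9)   exp(4*I*pi/9)   exp(2*I*pi/3)   exp(8*I*pi/9)   exp(-8*I*pi/9)  exp(-2*I*pi/3)  exp(-4*I*pi/9)  exp(-2*I*pi/9)
  chi_2          1             exp(4*I*pi/9)   exp(8*I*pi/9)   exp(-2*I*pi/3)  exp(-2*I*pi/9)  exp(2*I*pi/9)   exp(2*I*pi/3)   exp(-8*I*pi/9)  exp(-4*I*pi/9)
  chi_3          1             exp(2*I*pi/3)   exp(-2*I*pi/3)  1               exp(2*I*pi/3)   exp(-2*I*pi/3)  1               exp(2*I*pi/3)   exp(-2*I*pi/3)
  chi_4          1             exp(8*I*pi/9)   exp(-2*I*pi/9)  exp(2*I*pi/3)   exp(-4*I*pi/9)  exp(4*I*pi/9)   exp(-2*I*pi/3)  exp(2*I*pi/9)   exp(-8*I*pi/9)
  chi_5          1             exp(-8*I*pi/9)  exp(2*I*pi/9)   exp(-2*I*pi/3)  exp(4*I*pi/9)   exp(-4*I*pi/9)  exp(2*I*pi/3)   exp(-2*I*pi/9)  exp(8*I*pi/9) 
  chi_6          1             exp(-2*I*pi/3)  exp(2*I*pi/3)   1               exp(-2*I*pi/3)  exp(2*I*pi/3)   1               exp(-2*I*pi/3)  exp(2*I*pi/3) 
  chi_7          1             exp(-4*I*pi/9)  exp(-8*I*pi/9)  exp(2*I*pi/3)   exp(2*I*pi/9)   exp(-2*I*pi/9)  exp(-2*I*pi/3)  exp(8*I*pi/9)   exp(4*I*pi/9) 
  chi_8          1             exp(-2*I*pi/9)  exp(-4*I*pi/9)  exp(-2*I*pi/3)  exp(-8*I*pi/9)  exp(8*I*pi/9)   exp(2*I*pi/3)   exp(4*I*pi/9)   exp(2*I*pi/9) 

Spot check: chi_1(0) = zeta_9^(1*0) = zeta_9^0 = 1.

Justification: Z/9Z is abelian, so all 9 irreducible complex representations are 1-dimensional. They are given by chi_k(m) = zeta_9^(k*m) for k = 0,...,8. Row orthogonality: sum_m chi_k(m) conj(chi_l(m)) = 9 * [k = l].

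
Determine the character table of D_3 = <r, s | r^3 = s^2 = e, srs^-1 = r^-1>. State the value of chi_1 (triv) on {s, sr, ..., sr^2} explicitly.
Conjugacy classes: {e} of size 1, {r^1, r^2} of size 2, {s, sr, ..., sr^2} of size 3.
Character table:
  irrep \ class              {e} (size 1)  {r^1, r^2} (size 2)  {s, sr, ..., sr^2} (size 3)
  chi_1 (triv)               1             1                    1                          
  chi_2 (sign: r->1, s->-1)  1             1                    -1                         
  chi_3 (2d, j=1)            2             -1                   0                          

Spot check: chi_1 (triv) on {s, sr, ..., sr^2} = 1.

Working: D_3 has order 2*3 = 6 with 3 conjugacy classes, hence 3 irreducibles. Sum of squared dims 1 + 1 + 4 = 6 = |G|. Linear characters come from the abelianisation; the 2-dimensional irreps have character r^k -> 2*cos(2*pi*j*k/3), reflections -> 0.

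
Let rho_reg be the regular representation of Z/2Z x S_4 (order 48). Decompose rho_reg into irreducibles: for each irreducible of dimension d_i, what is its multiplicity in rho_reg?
Each irreducible V_i of dimension d_i appears with multiplicity d_i, i.e. rho_reg = (direct sum over all irreducibles V_i) d_i V_i. The irreducible dimensions for Z/2Z x S_4 are 1, 1, 1, 1, 2, 2, 3, 3, 3, 3: 4 irreducibles of dimension 1, each with multiplicity 1; 2 irreducibles of dimension 2, each with multiplicity 2; 4 irreducibles of dimension 3, each with multiplicity 3. Total dimension 4*1*1 + 2*2*2 + 4*3*3 = 48 = |G|.

General theorem: in the regular representation of a finite group G, each irreducible appears with multiplicity equal to its dimension. Check: dim(rho_reg) = sum d_i^2 = 1 + 1 + 1 + 1 + 4 + 4 + 9 + 9 + 9 + 9 = 48 = |G|.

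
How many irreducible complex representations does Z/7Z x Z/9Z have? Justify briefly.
63

Derivation: The number of irreducible complex representations of a finite group equals its number of conjugacy classes. Z/7Z x Z/9Z is abelian of order 63, so every element is its own conjugacy class: 63 classes, so Z/7Z x Z/9Z (order 63) has exactly 63 irreducible complex representations.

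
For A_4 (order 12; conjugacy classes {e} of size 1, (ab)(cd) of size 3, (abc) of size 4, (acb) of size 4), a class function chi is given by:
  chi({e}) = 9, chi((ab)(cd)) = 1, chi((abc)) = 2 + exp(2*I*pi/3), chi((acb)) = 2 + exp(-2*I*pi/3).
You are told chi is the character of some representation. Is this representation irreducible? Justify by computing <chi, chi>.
Not irreducible (reducible): <chi, chi> = 9 > 1.

Proof sketch: <chi, chi> = (1/|G|) sum_C |C| * |chi(C)|^2 = (1/12)[1*|9|^2 + 3*|1|^2 + 4*|2 + exp(2*I*pi/3)|^2 + 4*|2 + exp(-2*I*pi/3)|^2]
  = (1/12)[(81) + (3) + (12) + (12)] = 108/12 = 9.
(Exp terms are combined using exp(i*s)*conj(exp(i*t)) = exp(i*(s-t)), and sums of them are collapsed using the identity that for every m > 1 the m distinct m-th roots of unity sum to 0, e.g. 1 + exp(2*I*pi/3) + exp(-2*I*pi/3) = 0.)
A character is irreducible iff <chi, chi> = 1, so this representation is reducible.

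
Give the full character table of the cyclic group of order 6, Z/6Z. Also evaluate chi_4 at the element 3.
Character table of Z/6Z (irreps indexed chi_0,...,chi_5 with chi_k(m) = zeta_6^(k*m), zeta_6 = exp(2*pi*i/6)):
  irrep \ class  {0} (size 1)  {1} (size 1)    {2} (size 1)    {3} (size 1)  {4} (size 1)    {5} (size 1)  
  chi_0          1             1               1               1             1               1             
  chi_1          1             exp(I*pi/3)     exp(2*I*pi/3)   -1            exp(-2*I*pi/3)  exp(-I*pi/3)  
  chi_2          1             exp(2*I*pi/3)   exp(-2*I*pi/3)  1             exp(2*I*pi/3)   exp(-2*I*pi/3)
  chi_3          1             -1              1               -1            1               -1            
  chi_4          1             exp(-2*I*pi/3)  exp(2*I*pi/3)   1             exp(-2*I*pi/3)  exp(2*I*pi/3) 
  chi_5          1             exp(-I*pi/3)    exp(-2*I*pi/3)  -1            exp(2*I*pi/3)   exp(I*pi/3)   

Spot check: chi_4(3) = zeta_6^(4*3) = zeta_6^12 = 1.

Why: Z/6Z is abelian, so all 6 irreducible complex representations are 1-dimensional. They are given by chi_k(m) = zeta_6^(k*m) for k = 0,...,5. Row orthogonality: sum_m chi_k(m) conj(chi_l(m)) = 6 * [k = l].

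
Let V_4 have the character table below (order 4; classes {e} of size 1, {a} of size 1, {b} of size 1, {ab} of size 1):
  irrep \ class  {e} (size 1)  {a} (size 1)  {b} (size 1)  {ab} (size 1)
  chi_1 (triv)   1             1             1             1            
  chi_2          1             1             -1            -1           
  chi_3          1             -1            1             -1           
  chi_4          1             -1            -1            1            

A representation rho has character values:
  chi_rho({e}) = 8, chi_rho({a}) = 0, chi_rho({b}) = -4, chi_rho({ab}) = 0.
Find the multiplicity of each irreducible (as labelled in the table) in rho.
Multiplicities: chi_1: 1, chi_2: 3, chi_3: 1, chi_4: 3.

Derivation: Use <chi_rho, chi> = (1/|G|) sum_C |C| * chi_rho(C) * conj(chi(C)) with |G| = 4 for each irreducible chi in the table:
  <chi_rho, chi_1> = (1/4)[1*(8)*conj(1) + 1*(0)*conj(1) + 1*(-4)*conj(1) + 1*(0)*conj(1)]
      = (1/4)[(8) + (0) + (-4) + (0)] = 4/4 = 1
  <chi_rho, chi_2> = (1/4)[1*(8)*conj(1) + 1*(0)*conj(1) + 1*(-4)*conj(-1) + 1*(0)*conj(-1)]
      = (1/4)[(8) + (0) + (4) + (0)] = 12/4 = 3
  <chi_rho, chi_3> = (1/4)[1*(8)*conj(1) + 1*(0)*conj(-1) + 1*(-4)*conj(1) + 1*(0)*conj(-1)]
      = (1/4)[(8) + (0) + (-4) + (0)] = 4/4 = 1
  <chi_rho, chi_4> = (1/4)[1*(8)*conj(1) + 1*(0)*conj(-1) + 1*(-4)*conj(-1) + 1*(0)*conj(1)]
      = (1/4)[(8) + (0) + (4) + (0)] = 12/4 = 3
Dimension check: dim(rho) = sum (mult * dim) = 1*1 + 3*1 + 1*1 + 3*1 = 8 = chi_rho(e) = 8.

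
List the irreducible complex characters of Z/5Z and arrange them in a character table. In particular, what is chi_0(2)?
Character table of Z/5Z (irreps indexed chi_0,...,chi_4 with chi_k(m) = zeta_5^(k*m), zeta_5 = exp(2*pi*i/5)):
  irrep \ class  {0} (size 1)  {1} (size 1)    {2} (size 1)    {3} (size 1)    {4} (size 1)  
  chi_0          1             1               1               1               1             
  chi_1          1             exp(2*I*pi/5)   exp(4*I*pi/5)   exp(-4*I*pi/5)  exp(-2*I*pi/5)
  chi_2          1             exp(4*I*pi/5)   exp(-2*I*pi/5)  exp(2*I*pi/5)   exp(-4*I*pi/5)
  chi_3          1             exp(-4*I*pi/5)  exp(2*I*pi/5)   exp(-2*I*pi/5)  exp(4*I*pi/5) 
  chi_4          1             exp(-2*I*pi/5)  exp(-4*I*pi/5)  exp(4*I*pi/5)   exp(2*I*pi/5) 

Spot check: chi_0(2) = zeta_5^(0*2) = zeta_5^0 = 1.

Why: Z/5Z is abelian, so all 5 irreducible complex representations are 1-dimensional. They are given by chi_k(m) = zeta_5^(k*m) for k = 0,...,4. Row orthogonality: sum_m chi_k(m) conj(chi_l(m)) = 5 * [k = l].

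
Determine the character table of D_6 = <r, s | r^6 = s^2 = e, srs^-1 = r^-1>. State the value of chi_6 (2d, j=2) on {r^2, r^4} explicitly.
Conjugacy classes: {e} of size 1, {r^3} of size 1, {r^1, r^5} of size 2, {r^2, r^4} of size 2, {s, sr^2, ...} of size 3, {sr, sr^3, ...} of size 3.
Character table:
  irrep \ class              {e} (size 1)  {r^3} (size 1)  {r^1, r^5} (size 2)  {r^2, r^4} (size 2)  {s, sr^2, ...} (size 3)  {sr, sr^3, ...} (size 3)
  chi_1 (triv)               1             1               1                    1                    1                        1                       
  chi_2 (sign: r->1, s->-1)  1             1               1                    1                    -1                       -1                      
  chi_3 (r->-1, s->1)        1             -1              -1                   1                    1                        -1                      
  chi_4 (r->-1, s->-1)       1             -1              -1                   1                    -1                       1                       
  chi_5 (2d, j=1)            2             -2              1                    -1                   0                        0                       
  chi_6 (2d, j=2)            2             2               -1                   -1                   0                        0                       

Spot check: chi_6 (2d, j=2) on {r^2, r^4} = -1.

Reasoning: D_6 has order 2*6 = 12 with 6 conjugacy classes, hence 6 irreducibles. Sum of squared dims 1 + 1 + 1 + 1 + 4 + 4 = 12 = |G|. Linear characters come from the abelianisation; the 2-dimensional irreps have character r^k -> 2*cos(2*pi*j*k/6), reflections -> 0.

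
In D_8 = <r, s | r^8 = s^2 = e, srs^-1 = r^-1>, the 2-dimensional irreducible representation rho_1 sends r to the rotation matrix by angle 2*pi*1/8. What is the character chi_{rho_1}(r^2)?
chi_{rho_1}(r^2) = 2*cos(2*pi*1*2/8) = 0

rho_1(r^2) is rotation by angle 2*pi*1*2/8, whose trace is 2*cos(2*pi*1*2/8) = 0.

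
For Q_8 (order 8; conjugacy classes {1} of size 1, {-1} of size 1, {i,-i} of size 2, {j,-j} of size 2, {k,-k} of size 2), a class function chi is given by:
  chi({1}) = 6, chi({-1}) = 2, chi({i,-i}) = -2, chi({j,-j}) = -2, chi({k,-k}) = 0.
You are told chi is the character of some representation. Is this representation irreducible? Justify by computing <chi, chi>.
Not irreducible (reducible): <chi, chi> = 7 > 1.

Explanation: <chi, chi> = (1/|G|) sum_C |C| * |chi(C)|^2 = (1/8)[1*|6|^2 + 1*|2|^2 + 2*|-2|^2 + 2*|-2|^2 + 2*|0|^2]
  = (1/8)[(36) + (4) + (8) + (8) + (0)] = 56/8 = 7.
A character is irreducible iff <chi, chi> = 1, so this representation is reducible.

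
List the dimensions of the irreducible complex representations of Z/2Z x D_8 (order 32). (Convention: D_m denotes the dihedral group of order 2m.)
Dimensions: 1, 1, 1, 1, 1, 1, 1, 1, 2, 2, 2, 2, 2, 2

Reasoning: There are 14 irreducibles (= number of conjugacy classes). Their dimensions d_i satisfy sum d_i^2 = |G| = 32: 1 + 1 + 1 + 1 + 1 + 1 + 1 + 1 + 4 + 4 + 4 + 4 + 4 + 4 = 32. (For the product with Z/2Z: each of the 2 1-dim characters of Z/2Z tensors with each irrep of D_8, giving 2 copies of each D_8-dimension.)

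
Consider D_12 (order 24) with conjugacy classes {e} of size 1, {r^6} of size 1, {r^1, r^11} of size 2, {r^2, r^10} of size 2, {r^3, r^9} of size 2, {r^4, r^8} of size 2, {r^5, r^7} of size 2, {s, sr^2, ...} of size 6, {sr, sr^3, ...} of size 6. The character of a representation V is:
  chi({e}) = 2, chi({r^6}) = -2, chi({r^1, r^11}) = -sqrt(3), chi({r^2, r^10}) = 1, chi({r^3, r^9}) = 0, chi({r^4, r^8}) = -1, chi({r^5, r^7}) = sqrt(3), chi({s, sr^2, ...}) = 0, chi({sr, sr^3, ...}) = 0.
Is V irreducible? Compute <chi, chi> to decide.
Irreducible: <chi, chi> = 1.

Why: <chi, chi> = (1/|G|) sum_C |C| * |chi(C)|^2 = (1/24)[1*|2|^2 + 1*|-2|^2 + 2*|-sqrt(3)|^2 + 2*|1|^2 + 2*|0|^2 + 2*|-1|^2 + 2*|sqrt(3)|^2 + 6*|0|^2 + 6*|0|^2]
  = (1/24)[(4) + (4) + (6) + (2) + (0) + (2) + (6) + (0) + (0)] = 24/24 = 1.
A character is irreducible iff <chi, chi> = 1, so this representation is irreducible.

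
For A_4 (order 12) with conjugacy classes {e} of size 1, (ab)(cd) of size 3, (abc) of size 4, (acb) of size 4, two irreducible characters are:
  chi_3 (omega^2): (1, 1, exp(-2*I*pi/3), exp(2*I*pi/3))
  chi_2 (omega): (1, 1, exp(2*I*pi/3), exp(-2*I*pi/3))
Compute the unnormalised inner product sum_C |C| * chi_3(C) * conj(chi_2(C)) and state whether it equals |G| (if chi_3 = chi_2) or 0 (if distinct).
Sum = 0; so <chi_3, chi_2> = 0 (distinct irreducibles are orthogonal).

Derivation: Compute term by term over conjugacy classes (|C| * chi_3(C) * conj(chi_2(C))):
  1*(1)*conj(1) + 3*(1)*conj(1) + 4*(exp(-2*I*pi/3))*conj(exp(2*I*pi/3)) + 4*(exp(2*I*pi/3))*conj(exp(-2*I*pi/3))
  = (1) + (3) + (4*exp(2*I*pi/3)) + (4*exp(-2*I*pi/3))
  = 0.
(Exp terms are combined using exp(i*s)*conj(exp(i*t)) = exp(i*(s-t)), and sums of them are collapsed using the identity that for every m > 1 the m distinct m-th roots of unity sum to 0, e.g. 1 + exp(2*I*pi/3) + exp(-2*I*pi/3) = 0.)
Dividing by |G| = 12 gives 0/12 = 0, matching the row-orthogonality relation <chi_3, chi_2> = [chi_3 = chi_2].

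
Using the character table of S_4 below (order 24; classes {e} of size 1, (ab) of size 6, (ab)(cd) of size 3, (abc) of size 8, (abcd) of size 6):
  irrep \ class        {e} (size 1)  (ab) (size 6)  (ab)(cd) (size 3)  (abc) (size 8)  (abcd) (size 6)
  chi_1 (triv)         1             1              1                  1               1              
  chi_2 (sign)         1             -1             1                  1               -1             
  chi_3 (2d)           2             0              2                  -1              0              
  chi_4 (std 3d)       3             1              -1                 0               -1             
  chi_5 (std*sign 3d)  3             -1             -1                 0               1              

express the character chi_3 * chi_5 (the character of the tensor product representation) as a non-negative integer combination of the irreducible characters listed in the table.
chi_3 tensor chi_5 = chi_4 + chi_5 (all other irreducibles have multiplicity 0).

Argument: The character of a tensor product is the pointwise product (chi_3 * chi_5)(C) = chi_3(C) * chi_5(C):
  {e}: (2)*(3), (ab): (0)*(-1), (ab)(cd): (2)*(-1), (abc): (-1)*(0), (abcd): (0)*(1)
so (chi_3 * chi_5) takes values
  {e} -> 6, (ab) -> 0, (ab)(cd) -> -2, (abc) -> 0, (abcd) -> 0.
Now take the inner product of this character with each irreducible chi from the table, <chi_3*chi_5, chi> = (1/24) sum_C |C| (chi_3*chi_5)(C) conj(chi(C)):
  <chi_3*chi_5, chi_1> = (1/24)[1*(6)*conj(1) + 6*(0)*conj(1) + 3*(-2)*conj(1) + 8*(0)*conj(1) + 6*(0)*conj(1)]
      = (1/24)[(6) + (0) + (-6) + (0) + (0)] = 0/24 = 0
  <chi_3*chi_5, chi_2> = (1/24)[1*(6)*conj(1) + 6*(0)*conj(-1) + 3*(-2)*conj(1) + 8*(0)*conj(1) + 6*(0)*conj(-1)]
      = (1/24)[(6) + (0) + (-6) + (0) + (0)] = 0/24 = 0
  <chi_3*chi_5, chi_3> = (1/24)[1*(6)*conj(2) + 6*(0)*conj(0) + 3*(-2)*conj(2) + 8*(0)*conj(-1) + 6*(0)*conj(0)]
      = (1/24)[(12) + (0) + (-12) + (0) + (0)] = 0/24 = 0
  <chi_3*chi_5, chi_4> = (1/24)[1*(6)*conj(3) + 6*(0)*conj(1) + 3*(-2)*conj(-1) + 8*(0)*conj(0) + 6*(0)*conj(-1)]
      = (1/24)[(18) + (0) + (6) + (0) + (0)] = 24/24 = 1
  <chi_3*chi_5, chi_5> = (1/24)[1*(6)*conj(3) + 6*(0)*conj(-1) + 3*(-2)*conj(-1) + 8*(0)*conj(0) + 6*(0)*conj(1)]
      = (1/24)[(18) + (0) + (6) + (0) + (0)] = 24/24 = 1
Hence the multiplicities are chi_4: 1, chi_5: 1. Dimension check: dim(chi_3)*dim(chi_5) = 2*3 = 6 and sum (mult * dim) = 1*3 + 1*3 = 6.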